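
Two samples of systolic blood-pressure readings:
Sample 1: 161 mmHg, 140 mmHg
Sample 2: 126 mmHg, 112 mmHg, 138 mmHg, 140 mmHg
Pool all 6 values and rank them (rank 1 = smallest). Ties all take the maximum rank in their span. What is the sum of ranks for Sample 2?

Sorted (ascending): 112, 126, 138, 140, 140, 161
The 2 values of 140 occupy positions 4–5 → each gets rank 5.
Sample 2 values → pooled ranks: 126→2, 112→1, 138→3, 140→5
Rank sum = 2 + 1 + 3 + 5 = 11

11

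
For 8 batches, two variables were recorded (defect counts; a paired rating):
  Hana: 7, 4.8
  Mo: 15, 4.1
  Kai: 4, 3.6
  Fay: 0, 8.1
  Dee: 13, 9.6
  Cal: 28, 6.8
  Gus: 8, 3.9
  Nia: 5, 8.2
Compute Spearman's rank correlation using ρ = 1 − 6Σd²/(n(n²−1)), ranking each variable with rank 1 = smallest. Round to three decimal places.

0.048

Ranks of variable 1: 4, 7, 2, 1, 6, 8, 5, 3
Ranks of variable 2: 4, 3, 1, 6, 8, 5, 2, 7
d = r₁ − r₂: 0, 4, 1, -5, -2, 3, 3, -4
d²: 0, 16, 1, 25, 4, 9, 9, 16; Σd² = 80
ρ = 1 − 6·80/(8·63) = 1 − 480/504 = 0.048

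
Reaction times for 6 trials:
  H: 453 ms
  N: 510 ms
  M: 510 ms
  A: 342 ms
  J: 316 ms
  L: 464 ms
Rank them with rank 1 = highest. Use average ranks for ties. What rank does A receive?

Sorted (descending): 510, 510, 464, 453, 342, 316
The 2 values of 510 occupy positions 1–2 → average rank (1+2)/2 = 1.5.
A has value 342 ms → rank 5.

5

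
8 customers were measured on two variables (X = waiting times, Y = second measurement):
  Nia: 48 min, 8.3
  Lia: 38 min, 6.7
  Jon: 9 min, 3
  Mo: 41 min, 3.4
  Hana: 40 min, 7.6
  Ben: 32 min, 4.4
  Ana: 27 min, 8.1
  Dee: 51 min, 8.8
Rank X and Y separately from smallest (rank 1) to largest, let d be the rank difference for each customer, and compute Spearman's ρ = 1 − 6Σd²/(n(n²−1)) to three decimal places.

0.619

Ranks of variable 1: 7, 4, 1, 6, 5, 3, 2, 8
Ranks of variable 2: 7, 4, 1, 2, 5, 3, 6, 8
d = r₁ − r₂: 0, 0, 0, 4, 0, 0, -4, 0
d²: 0, 0, 0, 16, 0, 0, 16, 0; Σd² = 32
ρ = 1 − 6·32/(8·63) = 1 − 192/504 = 0.619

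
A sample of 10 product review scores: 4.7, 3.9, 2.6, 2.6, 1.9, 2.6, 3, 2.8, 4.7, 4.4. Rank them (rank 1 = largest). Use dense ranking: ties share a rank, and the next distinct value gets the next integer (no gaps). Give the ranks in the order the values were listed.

1, 3, 6, 6, 7, 6, 4, 5, 1, 2

Sorted (descending): 4.7, 4.7, 4.4, 3.9, 3, 2.8, 2.6, 2.6, 2.6, 1.9
The 2 values of 4.7 share dense rank 1.
The 3 values of 2.6 share dense rank 6.
Remaining distinct values take the next consecutive integers.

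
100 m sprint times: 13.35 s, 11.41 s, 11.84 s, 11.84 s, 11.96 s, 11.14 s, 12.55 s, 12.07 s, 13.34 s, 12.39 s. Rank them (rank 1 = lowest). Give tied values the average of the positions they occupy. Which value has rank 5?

11.96

Sorted (ascending): 11.14, 11.41, 11.84, 11.84, 11.96, 12.07, 12.39, 12.55, 13.34, 13.35
The 2 values of 11.84 occupy positions 3–4 → average rank (3+4)/2 = 3.5.
Rank 5 → value 11.96.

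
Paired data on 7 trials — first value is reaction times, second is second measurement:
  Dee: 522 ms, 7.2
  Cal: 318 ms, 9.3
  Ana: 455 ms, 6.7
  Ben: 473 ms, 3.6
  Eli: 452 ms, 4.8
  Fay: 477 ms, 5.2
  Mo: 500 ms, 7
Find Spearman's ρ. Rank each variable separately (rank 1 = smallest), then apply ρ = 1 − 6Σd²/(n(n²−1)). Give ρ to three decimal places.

Ranks of variable 1: 7, 1, 3, 4, 2, 5, 6
Ranks of variable 2: 6, 7, 4, 1, 2, 3, 5
d = r₁ − r₂: 1, -6, -1, 3, 0, 2, 1
d²: 1, 36, 1, 9, 0, 4, 1; Σd² = 52
ρ = 1 − 6·52/(7·48) = 1 − 312/336 = 0.071

0.071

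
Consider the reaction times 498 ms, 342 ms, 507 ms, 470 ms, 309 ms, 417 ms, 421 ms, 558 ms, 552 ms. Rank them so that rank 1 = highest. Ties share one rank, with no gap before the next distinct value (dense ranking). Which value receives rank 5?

470

Sorted (descending): 558, 552, 507, 498, 470, 421, 417, 342, 309
No ties — each value takes its position as its rank.
Rank 5 → value 470.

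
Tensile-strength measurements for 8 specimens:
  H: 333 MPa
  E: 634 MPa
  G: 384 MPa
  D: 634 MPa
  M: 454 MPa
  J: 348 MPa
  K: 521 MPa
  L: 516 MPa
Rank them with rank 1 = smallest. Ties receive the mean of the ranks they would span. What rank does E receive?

7.5

Sorted (ascending): 333, 348, 384, 454, 516, 521, 634, 634
The 2 values of 634 occupy positions 7–8 → average rank (7+8)/2 = 7.5.
E has value 634 MPa → rank 7.5.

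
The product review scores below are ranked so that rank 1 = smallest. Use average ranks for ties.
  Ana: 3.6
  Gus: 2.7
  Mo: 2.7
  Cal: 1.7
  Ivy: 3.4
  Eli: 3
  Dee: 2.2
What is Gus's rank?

3.5

Sorted (ascending): 1.7, 2.2, 2.7, 2.7, 3, 3.4, 3.6
The 2 values of 2.7 occupy positions 3–4 → average rank (3+4)/2 = 3.5.
Gus has value 2.7 → rank 3.5.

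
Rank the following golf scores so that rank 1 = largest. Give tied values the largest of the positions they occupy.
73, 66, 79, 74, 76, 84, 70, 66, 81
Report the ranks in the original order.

Sorted (descending): 84, 81, 79, 76, 74, 73, 70, 66, 66
The 2 values of 66 occupy positions 8–9 → each gets rank 9.

6, 9, 3, 5, 4, 1, 7, 9, 2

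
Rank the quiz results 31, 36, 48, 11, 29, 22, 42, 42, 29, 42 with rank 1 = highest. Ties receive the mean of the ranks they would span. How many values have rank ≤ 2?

Sorted (descending): 48, 42, 42, 42, 36, 31, 29, 29, 22, 11
The 3 values of 42 occupy positions 2–4 → average rank 3.
The 2 values of 29 occupy positions 7–8 → average rank (7+8)/2 = 7.5.
Ranks ≤ 2: {1} → 1 value.

1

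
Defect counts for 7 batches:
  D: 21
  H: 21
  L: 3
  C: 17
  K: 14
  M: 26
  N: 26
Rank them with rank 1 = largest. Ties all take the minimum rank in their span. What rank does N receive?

Sorted (descending): 26, 26, 21, 21, 17, 14, 3
The 2 values of 26 occupy positions 1–2 → each gets rank 1.
The 2 values of 21 occupy positions 3–4 → each gets rank 3.
N has value 26 → rank 1.

1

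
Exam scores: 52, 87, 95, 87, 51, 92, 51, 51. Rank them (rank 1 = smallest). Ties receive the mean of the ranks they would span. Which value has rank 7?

92

Sorted (ascending): 51, 51, 51, 52, 87, 87, 92, 95
The 3 values of 51 occupy positions 1–3 → average rank 2.
The 2 values of 87 occupy positions 5–6 → average rank (5+6)/2 = 5.5.
Rank 7 → value 92.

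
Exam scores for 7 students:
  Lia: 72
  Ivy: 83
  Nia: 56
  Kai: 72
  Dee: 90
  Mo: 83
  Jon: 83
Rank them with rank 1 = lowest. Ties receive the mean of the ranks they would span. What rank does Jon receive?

5

Sorted (ascending): 56, 72, 72, 83, 83, 83, 90
The 2 values of 72 occupy positions 2–3 → average rank (2+3)/2 = 2.5.
The 3 values of 83 occupy positions 4–6 → average rank 5.
Jon has value 83 → rank 5.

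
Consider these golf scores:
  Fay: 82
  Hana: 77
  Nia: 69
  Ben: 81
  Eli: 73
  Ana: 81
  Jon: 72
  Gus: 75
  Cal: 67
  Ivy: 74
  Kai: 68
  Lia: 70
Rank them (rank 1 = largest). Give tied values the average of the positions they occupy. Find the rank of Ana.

2.5

Sorted (descending): 82, 81, 81, 77, 75, 74, 73, 72, 70, 69, 68, 67
The 2 values of 81 occupy positions 2–3 → average rank (2+3)/2 = 2.5.
Ana has value 81 → rank 2.5.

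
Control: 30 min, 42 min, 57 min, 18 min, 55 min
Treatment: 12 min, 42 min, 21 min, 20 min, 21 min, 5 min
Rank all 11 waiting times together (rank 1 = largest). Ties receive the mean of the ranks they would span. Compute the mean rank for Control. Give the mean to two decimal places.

Sorted (descending): 57, 55, 42, 42, 30, 21, 21, 20, 18, 12, 5
The 2 values of 42 occupy positions 3–4 → average rank (3+4)/2 = 3.5.
The 2 values of 21 occupy positions 6–7 → average rank (6+7)/2 = 6.5.
Control values → pooled ranks: 30→5, 42→3.5, 57→1, 18→9, 55→2
Mean rank = (5 + 3.5 + 1 + 9 + 2) / 5 = 4.10

4.10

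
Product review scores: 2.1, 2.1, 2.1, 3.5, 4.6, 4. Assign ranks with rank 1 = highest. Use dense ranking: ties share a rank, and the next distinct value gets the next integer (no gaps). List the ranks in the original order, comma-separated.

4, 4, 4, 3, 1, 2

Sorted (descending): 4.6, 4, 3.5, 2.1, 2.1, 2.1
The 3 values of 2.1 share dense rank 4.
Remaining distinct values take the next consecutive integers.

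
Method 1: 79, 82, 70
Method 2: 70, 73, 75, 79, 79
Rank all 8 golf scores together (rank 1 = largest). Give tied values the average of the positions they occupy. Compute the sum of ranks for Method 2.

Sorted (descending): 82, 79, 79, 79, 75, 73, 70, 70
The 3 values of 79 occupy positions 2–4 → average rank 3.
The 2 values of 70 occupy positions 7–8 → average rank (7+8)/2 = 7.5.
Method 2 values → pooled ranks: 70→7.5, 73→6, 75→5, 79→3, 79→3
Rank sum = 7.5 + 6 + 5 + 3 + 3 = 24.5

24.5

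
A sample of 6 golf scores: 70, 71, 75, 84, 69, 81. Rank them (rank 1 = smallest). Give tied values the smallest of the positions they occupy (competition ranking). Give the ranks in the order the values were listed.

Sorted (ascending): 69, 70, 71, 75, 81, 84
No ties — each value takes its position as its rank.

2, 3, 4, 6, 1, 5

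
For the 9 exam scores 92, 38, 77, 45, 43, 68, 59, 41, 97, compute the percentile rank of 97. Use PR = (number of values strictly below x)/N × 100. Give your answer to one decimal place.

88.9

N = 9.
Strictly below 97: 8. Equal to 97: 1.
PR = 8/9 × 100 = 88.9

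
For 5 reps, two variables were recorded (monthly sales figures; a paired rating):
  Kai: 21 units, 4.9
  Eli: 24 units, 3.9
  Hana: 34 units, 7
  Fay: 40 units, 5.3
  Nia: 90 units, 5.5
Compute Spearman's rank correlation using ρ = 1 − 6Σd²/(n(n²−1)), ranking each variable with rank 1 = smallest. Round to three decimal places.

Ranks of variable 1: 1, 2, 3, 4, 5
Ranks of variable 2: 2, 1, 5, 3, 4
d = r₁ − r₂: -1, 1, -2, 1, 1
d²: 1, 1, 4, 1, 1; Σd² = 8
ρ = 1 − 6·8/(5·24) = 1 − 48/120 = 0.600

0.600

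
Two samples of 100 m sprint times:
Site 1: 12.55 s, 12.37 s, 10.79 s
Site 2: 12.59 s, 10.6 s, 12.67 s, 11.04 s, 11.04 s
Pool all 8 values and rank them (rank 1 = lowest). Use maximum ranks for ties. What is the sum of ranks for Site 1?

Sorted (ascending): 10.6, 10.79, 11.04, 11.04, 12.37, 12.55, 12.59, 12.67
The 2 values of 11.04 occupy positions 3–4 → each gets rank 4.
Site 1 values → pooled ranks: 12.55→6, 12.37→5, 10.79→2
Rank sum = 6 + 5 + 2 = 13

13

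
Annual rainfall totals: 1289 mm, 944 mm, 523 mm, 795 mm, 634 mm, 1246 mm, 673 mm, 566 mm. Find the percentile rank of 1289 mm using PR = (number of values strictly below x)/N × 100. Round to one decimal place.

87.5

N = 8.
Strictly below 1289: 7. Equal to 1289: 1.
PR = 7/8 × 100 = 87.5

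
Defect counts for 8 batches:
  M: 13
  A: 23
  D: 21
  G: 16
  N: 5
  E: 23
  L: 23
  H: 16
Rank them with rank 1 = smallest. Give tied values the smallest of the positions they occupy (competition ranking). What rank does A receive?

6

Sorted (ascending): 5, 13, 16, 16, 21, 23, 23, 23
The 2 values of 16 occupy positions 3–4 → each gets rank 3.
The 3 values of 23 occupy positions 6–8 → each gets rank 6.
A has value 23 → rank 6.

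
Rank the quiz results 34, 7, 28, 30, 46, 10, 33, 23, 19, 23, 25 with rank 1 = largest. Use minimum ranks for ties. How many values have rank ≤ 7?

8

Sorted (descending): 46, 34, 33, 30, 28, 25, 23, 23, 19, 10, 7
The 2 values of 23 occupy positions 7–8 → each gets rank 7.
Ranks ≤ 7: {1, 2, 3, 4, 5, 6, 7, 7} → 8 values.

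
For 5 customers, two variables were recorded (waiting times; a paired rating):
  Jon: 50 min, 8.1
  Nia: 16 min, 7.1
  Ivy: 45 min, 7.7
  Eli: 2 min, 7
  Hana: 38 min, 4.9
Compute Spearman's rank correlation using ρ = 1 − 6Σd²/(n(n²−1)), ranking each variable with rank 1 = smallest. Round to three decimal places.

Ranks of variable 1: 5, 2, 4, 1, 3
Ranks of variable 2: 5, 3, 4, 2, 1
d = r₁ − r₂: 0, -1, 0, -1, 2
d²: 0, 1, 0, 1, 4; Σd² = 6
ρ = 1 − 6·6/(5·24) = 1 − 36/120 = 0.700

0.700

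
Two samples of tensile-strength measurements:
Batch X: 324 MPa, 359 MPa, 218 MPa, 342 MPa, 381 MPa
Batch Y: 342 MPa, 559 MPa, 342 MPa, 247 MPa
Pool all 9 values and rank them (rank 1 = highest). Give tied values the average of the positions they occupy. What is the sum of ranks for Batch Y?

Sorted (descending): 559, 381, 359, 342, 342, 342, 324, 247, 218
The 3 values of 342 occupy positions 4–6 → average rank 5.
Batch Y values → pooled ranks: 342→5, 559→1, 342→5, 247→8
Rank sum = 5 + 1 + 5 + 8 = 19

19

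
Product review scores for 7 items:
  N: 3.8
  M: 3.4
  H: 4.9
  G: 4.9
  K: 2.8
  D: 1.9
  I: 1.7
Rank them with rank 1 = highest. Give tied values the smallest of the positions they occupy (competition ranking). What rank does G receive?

1

Sorted (descending): 4.9, 4.9, 3.8, 3.4, 2.8, 1.9, 1.7
The 2 values of 4.9 occupy positions 1–2 → each gets rank 1.
G has value 4.9 → rank 1.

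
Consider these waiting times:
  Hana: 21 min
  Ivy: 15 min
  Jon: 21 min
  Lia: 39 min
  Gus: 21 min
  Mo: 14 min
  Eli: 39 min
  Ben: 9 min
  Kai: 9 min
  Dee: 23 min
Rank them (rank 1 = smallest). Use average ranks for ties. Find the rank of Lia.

Sorted (ascending): 9, 9, 14, 15, 21, 21, 21, 23, 39, 39
The 2 values of 9 occupy positions 1–2 → average rank (1+2)/2 = 1.5.
The 3 values of 21 occupy positions 5–7 → average rank 6.
The 2 values of 39 occupy positions 9–10 → average rank (9+10)/2 = 9.5.
Lia has value 39 min → rank 9.5.

9.5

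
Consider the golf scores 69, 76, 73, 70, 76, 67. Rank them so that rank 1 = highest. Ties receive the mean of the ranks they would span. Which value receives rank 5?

Sorted (descending): 76, 76, 73, 70, 69, 67
The 2 values of 76 occupy positions 1–2 → average rank (1+2)/2 = 1.5.
Rank 5 → value 69.

69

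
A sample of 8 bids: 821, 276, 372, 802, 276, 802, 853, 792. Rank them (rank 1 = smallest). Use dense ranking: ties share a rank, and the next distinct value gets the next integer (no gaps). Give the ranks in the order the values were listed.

Sorted (ascending): 276, 276, 372, 792, 802, 802, 821, 853
The 2 values of 276 share dense rank 1.
The 2 values of 802 share dense rank 4.
Remaining distinct values take the next consecutive integers.

5, 1, 2, 4, 1, 4, 6, 3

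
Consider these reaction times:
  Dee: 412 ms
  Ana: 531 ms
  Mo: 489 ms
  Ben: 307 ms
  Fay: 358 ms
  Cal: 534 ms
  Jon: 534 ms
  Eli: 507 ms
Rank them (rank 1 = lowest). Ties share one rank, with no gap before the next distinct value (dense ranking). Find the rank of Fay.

2

Sorted (ascending): 307, 358, 412, 489, 507, 531, 534, 534
The 2 values of 534 share dense rank 7.
Remaining distinct values take the next consecutive integers.
Fay has value 358 ms → rank 2.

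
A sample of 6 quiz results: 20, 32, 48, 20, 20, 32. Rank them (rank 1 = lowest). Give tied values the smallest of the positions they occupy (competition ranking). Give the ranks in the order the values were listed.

1, 4, 6, 1, 1, 4

Sorted (ascending): 20, 20, 20, 32, 32, 48
The 3 values of 20 occupy positions 1–3 → each gets rank 1.
The 2 values of 32 occupy positions 4–5 → each gets rank 4.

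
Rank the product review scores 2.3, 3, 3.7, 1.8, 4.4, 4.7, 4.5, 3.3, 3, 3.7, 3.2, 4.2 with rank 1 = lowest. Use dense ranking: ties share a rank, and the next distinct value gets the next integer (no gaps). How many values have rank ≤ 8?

10

Sorted (ascending): 1.8, 2.3, 3, 3, 3.2, 3.3, 3.7, 3.7, 4.2, 4.4, 4.5, 4.7
The 2 values of 3 share dense rank 3.
The 2 values of 3.7 share dense rank 6.
Remaining distinct values take the next consecutive integers.
Ranks ≤ 8: {1, 2, 3, 3, 4, 5, 6, 6, 7, 8} → 10 values.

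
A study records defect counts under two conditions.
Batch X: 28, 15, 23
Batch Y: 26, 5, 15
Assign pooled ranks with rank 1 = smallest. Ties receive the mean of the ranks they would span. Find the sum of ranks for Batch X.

12.5

Sorted (ascending): 5, 15, 15, 23, 26, 28
The 2 values of 15 occupy positions 2–3 → average rank (2+3)/2 = 2.5.
Batch X values → pooled ranks: 28→6, 15→2.5, 23→4
Rank sum = 6 + 2.5 + 4 = 12.5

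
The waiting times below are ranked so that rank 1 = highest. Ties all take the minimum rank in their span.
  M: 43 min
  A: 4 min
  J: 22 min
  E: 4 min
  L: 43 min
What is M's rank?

Sorted (descending): 43, 43, 22, 4, 4
The 2 values of 43 occupy positions 1–2 → each gets rank 1.
The 2 values of 4 occupy positions 4–5 → each gets rank 4.
M has value 43 min → rank 1.

1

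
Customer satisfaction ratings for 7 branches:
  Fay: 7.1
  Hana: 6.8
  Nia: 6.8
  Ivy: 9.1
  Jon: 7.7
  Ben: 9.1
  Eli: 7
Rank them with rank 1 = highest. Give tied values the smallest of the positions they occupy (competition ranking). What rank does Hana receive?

6

Sorted (descending): 9.1, 9.1, 7.7, 7.1, 7, 6.8, 6.8
The 2 values of 9.1 occupy positions 1–2 → each gets rank 1.
The 2 values of 6.8 occupy positions 6–7 → each gets rank 6.
Hana has value 6.8 → rank 6.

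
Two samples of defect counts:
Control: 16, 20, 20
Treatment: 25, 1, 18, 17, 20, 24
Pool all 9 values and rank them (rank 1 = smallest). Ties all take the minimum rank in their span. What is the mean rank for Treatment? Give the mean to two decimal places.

5.00

Sorted (ascending): 1, 16, 17, 18, 20, 20, 20, 24, 25
The 3 values of 20 occupy positions 5–7 → each gets rank 5.
Treatment values → pooled ranks: 25→9, 1→1, 18→4, 17→3, 20→5, 24→8
Mean rank = (9 + 1 + 4 + 3 + 5 + 8) / 6 = 5.00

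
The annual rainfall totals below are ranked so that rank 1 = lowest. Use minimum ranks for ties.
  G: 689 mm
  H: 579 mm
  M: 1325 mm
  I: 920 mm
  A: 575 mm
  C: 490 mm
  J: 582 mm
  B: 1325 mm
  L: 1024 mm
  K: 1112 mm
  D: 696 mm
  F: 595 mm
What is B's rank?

Sorted (ascending): 490, 575, 579, 582, 595, 689, 696, 920, 1024, 1112, 1325, 1325
The 2 values of 1325 occupy positions 11–12 → each gets rank 11.
B has value 1325 mm → rank 11.

11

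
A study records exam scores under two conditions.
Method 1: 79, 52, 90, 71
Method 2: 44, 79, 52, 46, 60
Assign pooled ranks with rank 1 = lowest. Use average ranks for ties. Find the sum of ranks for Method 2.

Sorted (ascending): 44, 46, 52, 52, 60, 71, 79, 79, 90
The 2 values of 52 occupy positions 3–4 → average rank (3+4)/2 = 3.5.
The 2 values of 79 occupy positions 7–8 → average rank (7+8)/2 = 7.5.
Method 2 values → pooled ranks: 44→1, 79→7.5, 52→3.5, 46→2, 60→5
Rank sum = 1 + 7.5 + 3.5 + 2 + 5 = 19

19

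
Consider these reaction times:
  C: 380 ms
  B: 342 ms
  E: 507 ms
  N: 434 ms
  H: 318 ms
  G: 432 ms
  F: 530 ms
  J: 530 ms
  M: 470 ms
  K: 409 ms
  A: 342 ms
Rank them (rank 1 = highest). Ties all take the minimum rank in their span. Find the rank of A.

9

Sorted (descending): 530, 530, 507, 470, 434, 432, 409, 380, 342, 342, 318
The 2 values of 530 occupy positions 1–2 → each gets rank 1.
The 2 values of 342 occupy positions 9–10 → each gets rank 9.
A has value 342 ms → rank 9.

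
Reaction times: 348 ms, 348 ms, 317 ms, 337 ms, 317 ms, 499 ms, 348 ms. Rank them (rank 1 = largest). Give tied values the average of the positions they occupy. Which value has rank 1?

499

Sorted (descending): 499, 348, 348, 348, 337, 317, 317
The 3 values of 348 occupy positions 2–4 → average rank 3.
The 2 values of 317 occupy positions 6–7 → average rank (6+7)/2 = 6.5.
Rank 1 → value 499.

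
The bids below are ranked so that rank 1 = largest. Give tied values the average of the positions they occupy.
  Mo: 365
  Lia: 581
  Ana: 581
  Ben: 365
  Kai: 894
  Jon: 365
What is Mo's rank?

Sorted (descending): 894, 581, 581, 365, 365, 365
The 2 values of 581 occupy positions 2–3 → average rank (2+3)/2 = 2.5.
The 3 values of 365 occupy positions 4–6 → average rank 5.
Mo has value 365 → rank 5.

5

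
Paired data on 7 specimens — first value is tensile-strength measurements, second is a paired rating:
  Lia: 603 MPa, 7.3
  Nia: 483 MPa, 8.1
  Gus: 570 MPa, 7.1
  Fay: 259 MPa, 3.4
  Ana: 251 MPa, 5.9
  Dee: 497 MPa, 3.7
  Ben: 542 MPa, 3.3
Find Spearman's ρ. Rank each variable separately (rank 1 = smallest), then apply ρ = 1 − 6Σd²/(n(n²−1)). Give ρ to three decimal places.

Ranks of variable 1: 7, 3, 6, 2, 1, 4, 5
Ranks of variable 2: 6, 7, 5, 2, 4, 3, 1
d = r₁ − r₂: 1, -4, 1, 0, -3, 1, 4
d²: 1, 16, 1, 0, 9, 1, 16; Σd² = 44
ρ = 1 − 6·44/(7·48) = 1 − 264/336 = 0.214

0.214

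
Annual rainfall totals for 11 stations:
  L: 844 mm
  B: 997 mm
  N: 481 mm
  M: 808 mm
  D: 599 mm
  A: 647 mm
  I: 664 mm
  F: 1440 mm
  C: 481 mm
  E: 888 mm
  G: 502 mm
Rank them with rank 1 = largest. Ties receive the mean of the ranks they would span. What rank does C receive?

10.5

Sorted (descending): 1440, 997, 888, 844, 808, 664, 647, 599, 502, 481, 481
The 2 values of 481 occupy positions 10–11 → average rank (10+11)/2 = 10.5.
C has value 481 mm → rank 10.5.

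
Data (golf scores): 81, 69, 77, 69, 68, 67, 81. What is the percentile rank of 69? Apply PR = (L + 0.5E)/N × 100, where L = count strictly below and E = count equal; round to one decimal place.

N = 7.
Strictly below 69: 2. Equal to 69: 2.
PR = (2 + 0.5·2)/7 × 100 = 42.9

42.9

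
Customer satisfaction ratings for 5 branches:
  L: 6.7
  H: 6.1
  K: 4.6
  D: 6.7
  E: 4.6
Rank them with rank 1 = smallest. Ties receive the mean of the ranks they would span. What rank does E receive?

Sorted (ascending): 4.6, 4.6, 6.1, 6.7, 6.7
The 2 values of 4.6 occupy positions 1–2 → average rank (1+2)/2 = 1.5.
The 2 values of 6.7 occupy positions 4–5 → average rank (4+5)/2 = 4.5.
E has value 4.6 → rank 1.5.

1.5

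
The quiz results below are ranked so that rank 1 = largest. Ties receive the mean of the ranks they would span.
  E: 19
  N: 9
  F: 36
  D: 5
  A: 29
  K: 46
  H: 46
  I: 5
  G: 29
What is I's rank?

8.5

Sorted (descending): 46, 46, 36, 29, 29, 19, 9, 5, 5
The 2 values of 46 occupy positions 1–2 → average rank (1+2)/2 = 1.5.
The 2 values of 29 occupy positions 4–5 → average rank (4+5)/2 = 4.5.
The 2 values of 5 occupy positions 8–9 → average rank (8+9)/2 = 8.5.
I has value 5 → rank 8.5.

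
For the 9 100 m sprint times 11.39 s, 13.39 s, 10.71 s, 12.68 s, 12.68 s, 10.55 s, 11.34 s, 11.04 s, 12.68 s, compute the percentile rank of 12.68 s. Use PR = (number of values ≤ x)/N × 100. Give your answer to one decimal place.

88.9

N = 9.
Strictly below 12.68: 5. Equal to 12.68: 3.
PR = 8/9 × 100 = 88.9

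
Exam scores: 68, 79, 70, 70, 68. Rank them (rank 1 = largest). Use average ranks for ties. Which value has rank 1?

79

Sorted (descending): 79, 70, 70, 68, 68
The 2 values of 70 occupy positions 2–3 → average rank (2+3)/2 = 2.5.
The 2 values of 68 occupy positions 4–5 → average rank (4+5)/2 = 4.5.
Rank 1 → value 79.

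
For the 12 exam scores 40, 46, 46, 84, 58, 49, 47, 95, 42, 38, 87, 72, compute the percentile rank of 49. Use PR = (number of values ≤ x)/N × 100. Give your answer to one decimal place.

N = 12.
Strictly below 49: 6. Equal to 49: 1.
PR = 7/12 × 100 = 58.3

58.3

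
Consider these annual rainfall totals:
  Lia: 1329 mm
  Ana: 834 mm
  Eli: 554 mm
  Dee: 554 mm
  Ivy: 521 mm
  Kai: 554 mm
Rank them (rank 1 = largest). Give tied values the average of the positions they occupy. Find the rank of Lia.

Sorted (descending): 1329, 834, 554, 554, 554, 521
The 3 values of 554 occupy positions 3–5 → average rank 4.
Lia has value 1329 mm → rank 1.

1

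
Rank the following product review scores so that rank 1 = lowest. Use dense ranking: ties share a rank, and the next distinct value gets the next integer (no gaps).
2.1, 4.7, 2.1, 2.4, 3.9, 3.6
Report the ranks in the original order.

1, 5, 1, 2, 4, 3

Sorted (ascending): 2.1, 2.1, 2.4, 3.6, 3.9, 4.7
The 2 values of 2.1 share dense rank 1.
Remaining distinct values take the next consecutive integers.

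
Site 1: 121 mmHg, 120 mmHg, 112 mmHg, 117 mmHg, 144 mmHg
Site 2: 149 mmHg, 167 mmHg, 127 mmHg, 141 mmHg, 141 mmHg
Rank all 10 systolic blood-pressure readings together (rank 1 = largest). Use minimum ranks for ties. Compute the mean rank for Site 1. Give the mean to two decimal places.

Sorted (descending): 167, 149, 144, 141, 141, 127, 121, 120, 117, 112
The 2 values of 141 occupy positions 4–5 → each gets rank 4.
Site 1 values → pooled ranks: 121→7, 120→8, 112→10, 117→9, 144→3
Mean rank = (7 + 8 + 10 + 9 + 3) / 5 = 7.40

7.40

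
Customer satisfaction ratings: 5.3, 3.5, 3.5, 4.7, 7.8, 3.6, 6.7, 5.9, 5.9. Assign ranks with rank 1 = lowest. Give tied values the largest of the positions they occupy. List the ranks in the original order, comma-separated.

Sorted (ascending): 3.5, 3.5, 3.6, 4.7, 5.3, 5.9, 5.9, 6.7, 7.8
The 2 values of 3.5 occupy positions 1–2 → each gets rank 2.
The 2 values of 5.9 occupy positions 6–7 → each gets rank 7.

5, 2, 2, 4, 9, 3, 8, 7, 7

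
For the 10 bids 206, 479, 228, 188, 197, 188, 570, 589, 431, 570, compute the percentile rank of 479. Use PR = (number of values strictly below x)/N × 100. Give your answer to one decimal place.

60.0

N = 10.
Strictly below 479: 6. Equal to 479: 1.
PR = 6/10 × 100 = 60.0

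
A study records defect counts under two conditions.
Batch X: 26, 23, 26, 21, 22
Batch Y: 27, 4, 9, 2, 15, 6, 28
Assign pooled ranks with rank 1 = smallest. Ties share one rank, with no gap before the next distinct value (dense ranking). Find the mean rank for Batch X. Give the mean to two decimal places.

7.80

Sorted (ascending): 2, 4, 6, 9, 15, 21, 22, 23, 26, 26, 27, 28
The 2 values of 26 share dense rank 9.
Remaining distinct values take the next consecutive integers.
Batch X values → pooled ranks: 26→9, 23→8, 26→9, 21→6, 22→7
Mean rank = (9 + 8 + 9 + 6 + 7) / 5 = 7.80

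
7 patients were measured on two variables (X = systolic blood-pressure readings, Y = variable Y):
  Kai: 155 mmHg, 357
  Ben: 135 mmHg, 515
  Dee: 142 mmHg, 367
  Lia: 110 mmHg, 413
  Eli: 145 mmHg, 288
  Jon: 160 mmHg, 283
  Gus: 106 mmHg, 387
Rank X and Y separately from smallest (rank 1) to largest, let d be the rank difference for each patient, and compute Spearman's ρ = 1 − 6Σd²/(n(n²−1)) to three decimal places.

-0.821

Ranks of variable 1: 6, 3, 4, 2, 5, 7, 1
Ranks of variable 2: 3, 7, 4, 6, 2, 1, 5
d = r₁ − r₂: 3, -4, 0, -4, 3, 6, -4
d²: 9, 16, 0, 16, 9, 36, 16; Σd² = 102
ρ = 1 − 6·102/(7·48) = 1 − 612/336 = -0.821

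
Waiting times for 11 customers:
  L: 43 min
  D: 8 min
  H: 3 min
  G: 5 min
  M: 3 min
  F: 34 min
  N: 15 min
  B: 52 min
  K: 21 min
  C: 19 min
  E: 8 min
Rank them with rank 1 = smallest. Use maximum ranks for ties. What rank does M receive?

2

Sorted (ascending): 3, 3, 5, 8, 8, 15, 19, 21, 34, 43, 52
The 2 values of 3 occupy positions 1–2 → each gets rank 2.
The 2 values of 8 occupy positions 4–5 → each gets rank 5.
M has value 3 min → rank 2.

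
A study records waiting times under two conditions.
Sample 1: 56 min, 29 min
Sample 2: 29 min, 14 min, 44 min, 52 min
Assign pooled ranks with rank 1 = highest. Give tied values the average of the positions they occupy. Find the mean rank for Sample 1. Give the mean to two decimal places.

2.75

Sorted (descending): 56, 52, 44, 29, 29, 14
The 2 values of 29 occupy positions 4–5 → average rank (4+5)/2 = 4.5.
Sample 1 values → pooled ranks: 56→1, 29→4.5
Mean rank = (1 + 4.5) / 2 = 2.75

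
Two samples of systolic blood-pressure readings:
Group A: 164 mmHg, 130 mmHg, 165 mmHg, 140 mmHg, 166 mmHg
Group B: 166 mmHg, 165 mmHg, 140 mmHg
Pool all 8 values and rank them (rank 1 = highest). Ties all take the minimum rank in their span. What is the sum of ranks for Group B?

10

Sorted (descending): 166, 166, 165, 165, 164, 140, 140, 130
The 2 values of 166 occupy positions 1–2 → each gets rank 1.
The 2 values of 165 occupy positions 3–4 → each gets rank 3.
The 2 values of 140 occupy positions 6–7 → each gets rank 6.
Group B values → pooled ranks: 166→1, 165→3, 140→6
Rank sum = 1 + 3 + 6 = 10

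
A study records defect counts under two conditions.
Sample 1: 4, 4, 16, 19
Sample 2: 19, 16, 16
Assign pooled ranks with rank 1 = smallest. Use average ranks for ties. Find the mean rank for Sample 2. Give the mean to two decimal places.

Sorted (ascending): 4, 4, 16, 16, 16, 19, 19
The 2 values of 4 occupy positions 1–2 → average rank (1+2)/2 = 1.5.
The 3 values of 16 occupy positions 3–5 → average rank 4.
The 2 values of 19 occupy positions 6–7 → average rank (6+7)/2 = 6.5.
Sample 2 values → pooled ranks: 19→6.5, 16→4, 16→4
Mean rank = (6.5 + 4 + 4) / 3 = 4.83

4.83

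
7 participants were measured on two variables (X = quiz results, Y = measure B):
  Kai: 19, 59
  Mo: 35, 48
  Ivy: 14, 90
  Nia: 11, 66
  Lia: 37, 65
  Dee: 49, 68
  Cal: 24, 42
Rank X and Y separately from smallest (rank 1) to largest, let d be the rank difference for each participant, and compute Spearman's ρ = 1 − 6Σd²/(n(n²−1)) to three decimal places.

-0.143

Ranks of variable 1: 3, 5, 2, 1, 6, 7, 4
Ranks of variable 2: 3, 2, 7, 5, 4, 6, 1
d = r₁ − r₂: 0, 3, -5, -4, 2, 1, 3
d²: 0, 9, 25, 16, 4, 1, 9; Σd² = 64
ρ = 1 − 6·64/(7·48) = 1 − 384/336 = -0.143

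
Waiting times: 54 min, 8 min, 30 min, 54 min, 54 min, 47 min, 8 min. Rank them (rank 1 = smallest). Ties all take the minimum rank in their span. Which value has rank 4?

47

Sorted (ascending): 8, 8, 30, 47, 54, 54, 54
The 2 values of 8 occupy positions 1–2 → each gets rank 1.
The 3 values of 54 occupy positions 5–7 → each gets rank 5.
Rank 4 → value 47.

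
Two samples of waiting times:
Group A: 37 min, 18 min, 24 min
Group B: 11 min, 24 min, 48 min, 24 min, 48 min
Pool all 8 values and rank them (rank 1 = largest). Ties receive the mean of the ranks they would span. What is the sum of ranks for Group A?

15

Sorted (descending): 48, 48, 37, 24, 24, 24, 18, 11
The 2 values of 48 occupy positions 1–2 → average rank (1+2)/2 = 1.5.
The 3 values of 24 occupy positions 4–6 → average rank 5.
Group A values → pooled ranks: 37→3, 18→7, 24→5
Rank sum = 3 + 7 + 5 = 15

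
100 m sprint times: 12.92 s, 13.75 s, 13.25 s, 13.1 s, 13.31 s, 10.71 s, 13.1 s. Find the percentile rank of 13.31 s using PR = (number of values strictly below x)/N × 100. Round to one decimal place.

N = 7.
Strictly below 13.31: 5. Equal to 13.31: 1.
PR = 5/7 × 100 = 71.4

71.4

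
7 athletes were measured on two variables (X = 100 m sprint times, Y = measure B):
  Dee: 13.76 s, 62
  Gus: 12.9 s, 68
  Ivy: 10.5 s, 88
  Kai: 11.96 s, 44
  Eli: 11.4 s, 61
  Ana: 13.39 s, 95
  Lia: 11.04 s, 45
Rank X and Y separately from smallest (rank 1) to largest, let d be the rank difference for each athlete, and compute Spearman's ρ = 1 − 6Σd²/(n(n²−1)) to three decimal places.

Ranks of variable 1: 7, 5, 1, 4, 3, 6, 2
Ranks of variable 2: 4, 5, 6, 1, 3, 7, 2
d = r₁ − r₂: 3, 0, -5, 3, 0, -1, 0
d²: 9, 0, 25, 9, 0, 1, 0; Σd² = 44
ρ = 1 − 6·44/(7·48) = 1 − 264/336 = 0.214

0.214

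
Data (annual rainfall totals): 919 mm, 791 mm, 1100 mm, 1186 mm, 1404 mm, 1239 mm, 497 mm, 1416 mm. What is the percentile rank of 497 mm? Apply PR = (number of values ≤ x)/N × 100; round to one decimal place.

12.5

N = 8.
Strictly below 497: 0. Equal to 497: 1.
PR = 1/8 × 100 = 12.5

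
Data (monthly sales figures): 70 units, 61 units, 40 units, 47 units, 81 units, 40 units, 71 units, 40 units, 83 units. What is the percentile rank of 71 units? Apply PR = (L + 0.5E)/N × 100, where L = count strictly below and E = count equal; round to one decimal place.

N = 9.
Strictly below 71: 6. Equal to 71: 1.
PR = (6 + 0.5·1)/9 × 100 = 72.2

72.2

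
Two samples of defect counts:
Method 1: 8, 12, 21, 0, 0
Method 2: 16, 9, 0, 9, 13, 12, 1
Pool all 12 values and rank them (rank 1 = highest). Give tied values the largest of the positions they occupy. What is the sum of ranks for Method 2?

45

Sorted (descending): 21, 16, 13, 12, 12, 9, 9, 8, 1, 0, 0, 0
The 2 values of 12 occupy positions 4–5 → each gets rank 5.
The 2 values of 9 occupy positions 6–7 → each gets rank 7.
The 3 values of 0 occupy positions 10–12 → each gets rank 12.
Method 2 values → pooled ranks: 16→2, 9→7, 0→12, 9→7, 13→3, 12→5, 1→9
Rank sum = 2 + 7 + 12 + 7 + 3 + 5 + 9 = 45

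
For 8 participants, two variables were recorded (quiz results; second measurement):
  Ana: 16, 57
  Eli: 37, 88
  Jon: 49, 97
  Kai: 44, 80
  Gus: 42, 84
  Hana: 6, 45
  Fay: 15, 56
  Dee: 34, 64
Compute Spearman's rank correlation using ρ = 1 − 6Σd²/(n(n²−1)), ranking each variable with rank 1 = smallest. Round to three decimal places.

Ranks of variable 1: 3, 5, 8, 7, 6, 1, 2, 4
Ranks of variable 2: 3, 7, 8, 5, 6, 1, 2, 4
d = r₁ − r₂: 0, -2, 0, 2, 0, 0, 0, 0
d²: 0, 4, 0, 4, 0, 0, 0, 0; Σd² = 8
ρ = 1 − 6·8/(8·63) = 1 − 48/504 = 0.905

0.905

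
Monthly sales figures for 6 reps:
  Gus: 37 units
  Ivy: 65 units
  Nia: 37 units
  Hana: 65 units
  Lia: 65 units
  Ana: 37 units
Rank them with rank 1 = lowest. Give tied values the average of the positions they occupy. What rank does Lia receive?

5

Sorted (ascending): 37, 37, 37, 65, 65, 65
The 3 values of 37 occupy positions 1–3 → average rank 2.
The 3 values of 65 occupy positions 4–6 → average rank 5.
Lia has value 65 units → rank 5.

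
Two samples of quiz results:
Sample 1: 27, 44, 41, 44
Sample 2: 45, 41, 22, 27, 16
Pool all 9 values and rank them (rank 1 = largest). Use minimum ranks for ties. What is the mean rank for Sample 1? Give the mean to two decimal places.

Sorted (descending): 45, 44, 44, 41, 41, 27, 27, 22, 16
The 2 values of 44 occupy positions 2–3 → each gets rank 2.
The 2 values of 41 occupy positions 4–5 → each gets rank 4.
The 2 values of 27 occupy positions 6–7 → each gets rank 6.
Sample 1 values → pooled ranks: 27→6, 44→2, 41→4, 44→2
Mean rank = (6 + 2 + 4 + 2) / 4 = 3.50

3.50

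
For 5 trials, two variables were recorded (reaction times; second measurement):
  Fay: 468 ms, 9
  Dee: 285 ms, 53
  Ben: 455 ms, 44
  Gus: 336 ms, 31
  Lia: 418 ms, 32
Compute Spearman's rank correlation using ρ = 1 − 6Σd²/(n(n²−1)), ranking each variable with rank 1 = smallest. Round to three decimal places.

-0.600

Ranks of variable 1: 5, 1, 4, 2, 3
Ranks of variable 2: 1, 5, 4, 2, 3
d = r₁ − r₂: 4, -4, 0, 0, 0
d²: 16, 16, 0, 0, 0; Σd² = 32
ρ = 1 − 6·32/(5·24) = 1 − 192/120 = -0.600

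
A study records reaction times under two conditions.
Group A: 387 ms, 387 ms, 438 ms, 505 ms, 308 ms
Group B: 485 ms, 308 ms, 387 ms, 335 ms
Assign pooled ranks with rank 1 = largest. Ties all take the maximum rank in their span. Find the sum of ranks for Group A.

Sorted (descending): 505, 485, 438, 387, 387, 387, 335, 308, 308
The 3 values of 387 occupy positions 4–6 → each gets rank 6.
The 2 values of 308 occupy positions 8–9 → each gets rank 9.
Group A values → pooled ranks: 387→6, 387→6, 438→3, 505→1, 308→9
Rank sum = 6 + 6 + 3 + 1 + 9 = 25

25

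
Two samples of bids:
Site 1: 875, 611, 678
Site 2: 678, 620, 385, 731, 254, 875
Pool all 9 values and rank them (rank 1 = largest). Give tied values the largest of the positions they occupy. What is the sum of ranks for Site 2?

33

Sorted (descending): 875, 875, 731, 678, 678, 620, 611, 385, 254
The 2 values of 875 occupy positions 1–2 → each gets rank 2.
The 2 values of 678 occupy positions 4–5 → each gets rank 5.
Site 2 values → pooled ranks: 678→5, 620→6, 385→8, 731→3, 254→9, 875→2
Rank sum = 5 + 6 + 8 + 3 + 9 + 2 = 33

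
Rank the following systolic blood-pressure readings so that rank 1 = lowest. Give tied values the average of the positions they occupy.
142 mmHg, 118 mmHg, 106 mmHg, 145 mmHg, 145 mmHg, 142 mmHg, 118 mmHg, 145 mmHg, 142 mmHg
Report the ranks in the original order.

Sorted (ascending): 106, 118, 118, 142, 142, 142, 145, 145, 145
The 2 values of 118 occupy positions 2–3 → average rank (2+3)/2 = 2.5.
The 3 values of 142 occupy positions 4–6 → average rank 5.
The 3 values of 145 occupy positions 7–9 → average rank 8.

5, 2.5, 1, 8, 8, 5, 2.5, 8, 5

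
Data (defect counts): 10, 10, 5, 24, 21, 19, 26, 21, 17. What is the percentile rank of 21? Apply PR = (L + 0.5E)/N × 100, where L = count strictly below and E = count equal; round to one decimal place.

66.7

N = 9.
Strictly below 21: 5. Equal to 21: 2.
PR = (5 + 0.5·2)/9 × 100 = 66.7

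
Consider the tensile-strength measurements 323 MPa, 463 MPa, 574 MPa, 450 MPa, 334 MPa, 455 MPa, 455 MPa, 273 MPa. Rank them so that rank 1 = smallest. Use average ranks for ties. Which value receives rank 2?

323

Sorted (ascending): 273, 323, 334, 450, 455, 455, 463, 574
The 2 values of 455 occupy positions 5–6 → average rank (5+6)/2 = 5.5.
Rank 2 → value 323.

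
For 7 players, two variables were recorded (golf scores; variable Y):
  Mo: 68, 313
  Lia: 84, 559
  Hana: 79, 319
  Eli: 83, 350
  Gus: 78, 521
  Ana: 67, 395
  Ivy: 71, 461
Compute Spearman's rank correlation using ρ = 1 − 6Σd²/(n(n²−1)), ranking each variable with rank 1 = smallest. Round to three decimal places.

0.357

Ranks of variable 1: 2, 7, 5, 6, 4, 1, 3
Ranks of variable 2: 1, 7, 2, 3, 6, 4, 5
d = r₁ − r₂: 1, 0, 3, 3, -2, -3, -2
d²: 1, 0, 9, 9, 4, 9, 4; Σd² = 36
ρ = 1 − 6·36/(7·48) = 1 − 216/336 = 0.357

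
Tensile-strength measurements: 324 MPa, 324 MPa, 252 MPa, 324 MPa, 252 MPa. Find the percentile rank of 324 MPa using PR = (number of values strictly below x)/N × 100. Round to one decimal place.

N = 5.
Strictly below 324: 2. Equal to 324: 3.
PR = 2/5 × 100 = 40.0

40.0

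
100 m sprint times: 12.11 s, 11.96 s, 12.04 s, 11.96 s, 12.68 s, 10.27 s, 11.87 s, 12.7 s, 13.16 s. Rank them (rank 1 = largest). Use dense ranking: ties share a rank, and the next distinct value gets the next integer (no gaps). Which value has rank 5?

Sorted (descending): 13.16, 12.7, 12.68, 12.11, 12.04, 11.96, 11.96, 11.87, 10.27
The 2 values of 11.96 share dense rank 6.
Remaining distinct values take the next consecutive integers.
Rank 5 → value 12.04.

12.04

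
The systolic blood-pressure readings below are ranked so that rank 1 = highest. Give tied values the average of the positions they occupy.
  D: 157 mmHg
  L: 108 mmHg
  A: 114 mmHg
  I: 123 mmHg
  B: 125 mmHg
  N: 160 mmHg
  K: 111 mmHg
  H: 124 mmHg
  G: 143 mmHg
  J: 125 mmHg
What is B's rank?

Sorted (descending): 160, 157, 143, 125, 125, 124, 123, 114, 111, 108
The 2 values of 125 occupy positions 4–5 → average rank (4+5)/2 = 4.5.
B has value 125 mmHg → rank 4.5.

4.5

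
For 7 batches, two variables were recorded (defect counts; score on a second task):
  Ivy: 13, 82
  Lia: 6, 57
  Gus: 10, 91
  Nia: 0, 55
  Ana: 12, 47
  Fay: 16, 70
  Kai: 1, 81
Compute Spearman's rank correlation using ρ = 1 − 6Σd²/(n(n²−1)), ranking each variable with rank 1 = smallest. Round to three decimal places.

0.214

Ranks of variable 1: 6, 3, 4, 1, 5, 7, 2
Ranks of variable 2: 6, 3, 7, 2, 1, 4, 5
d = r₁ − r₂: 0, 0, -3, -1, 4, 3, -3
d²: 0, 0, 9, 1, 16, 9, 9; Σd² = 44
ρ = 1 − 6·44/(7·48) = 1 − 264/336 = 0.214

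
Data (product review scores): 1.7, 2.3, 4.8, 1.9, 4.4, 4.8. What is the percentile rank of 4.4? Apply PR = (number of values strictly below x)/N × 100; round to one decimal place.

N = 6.
Strictly below 4.4: 3. Equal to 4.4: 1.
PR = 3/6 × 100 = 50.0

50.0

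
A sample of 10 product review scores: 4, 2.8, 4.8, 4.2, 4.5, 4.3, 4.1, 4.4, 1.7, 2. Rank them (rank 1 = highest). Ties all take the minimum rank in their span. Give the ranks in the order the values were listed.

Sorted (descending): 4.8, 4.5, 4.4, 4.3, 4.2, 4.1, 4, 2.8, 2, 1.7
No ties — each value takes its position as its rank.

7, 8, 1, 5, 2, 4, 6, 3, 10, 9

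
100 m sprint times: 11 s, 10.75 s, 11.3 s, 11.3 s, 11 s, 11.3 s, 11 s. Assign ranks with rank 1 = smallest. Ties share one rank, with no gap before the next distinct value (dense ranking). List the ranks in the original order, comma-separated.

2, 1, 3, 3, 2, 3, 2

Sorted (ascending): 10.75, 11, 11, 11, 11.3, 11.3, 11.3
The 3 values of 11 share dense rank 2.
The 3 values of 11.3 share dense rank 3.
Remaining distinct values take the next consecutive integers.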